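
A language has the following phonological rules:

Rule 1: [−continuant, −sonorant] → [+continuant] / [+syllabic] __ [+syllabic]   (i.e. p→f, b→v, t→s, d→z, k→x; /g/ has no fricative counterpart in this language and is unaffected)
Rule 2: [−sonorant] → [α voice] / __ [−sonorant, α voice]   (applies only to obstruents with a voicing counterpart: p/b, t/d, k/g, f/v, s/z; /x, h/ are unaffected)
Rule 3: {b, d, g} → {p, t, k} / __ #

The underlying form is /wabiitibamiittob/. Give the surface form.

waviisivamiittop

Rule 1 (intervocalic spirantization): /b/ is a stop between vowels /a/ and /i/, so it spirantizes to the fricative [v]. /t/ is a stop between vowels /i/ and /i/, so it spirantizes to the fricative [s]. /b/ is a stop between vowels /i/ and /a/, so it spirantizes to the fricative [v]. /wabiitibamiittob/ → waviisivamiittob.
Rule 2 (regressive voicing assimilation): no segment meets the environment; /waviisivamiittob/ is unchanged.
Rule 3 (final devoicing): /b/ is a voiced stop in word-final position, so it devoices to [p]. /waviisivamiittob/ → waviisivamiittop.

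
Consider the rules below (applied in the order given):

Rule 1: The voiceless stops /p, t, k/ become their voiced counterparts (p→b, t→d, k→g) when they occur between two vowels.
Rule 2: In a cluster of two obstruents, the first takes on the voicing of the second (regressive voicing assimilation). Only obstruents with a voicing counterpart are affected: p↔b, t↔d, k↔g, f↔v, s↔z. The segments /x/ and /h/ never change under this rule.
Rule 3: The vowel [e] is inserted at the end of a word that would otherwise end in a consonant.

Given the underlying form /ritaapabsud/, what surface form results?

ridaabapsude

Rule 1 (intervocalic voicing): /t/ is a voiceless stop between vowels /i/ and /a/, so it voices to [d]. /p/ is a voiceless stop between vowels /a/ and /a/, so it voices to [b]. /ritaapabsud/ → ridaababsud.
Rule 2 (regressive voicing assimilation): /b/ precedes the voiceless obstruent /s/, so it devoices to [p] by assimilation. /ridaababsud/ → ridaabapsud.
Rule 3 (final e-epenthesis): the form ends in the consonant /d/, so [e] is inserted word-finally. /ridaabapsud/ → ridaabapsude.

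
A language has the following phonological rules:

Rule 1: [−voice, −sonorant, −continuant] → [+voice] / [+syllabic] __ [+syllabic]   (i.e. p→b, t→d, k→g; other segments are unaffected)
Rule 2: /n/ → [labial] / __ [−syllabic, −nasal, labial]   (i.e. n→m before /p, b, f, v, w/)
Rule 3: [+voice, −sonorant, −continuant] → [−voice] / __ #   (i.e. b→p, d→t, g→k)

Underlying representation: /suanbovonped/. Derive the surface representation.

suambovompet

Rule 1 (intervocalic voicing): no segment meets the environment; /suanbovonped/ is unchanged.
Rule 2 (nasal place assimilation): /n/ precedes the labial consonant /b/, so it assimilates in place to [m]. /n/ precedes the labial consonant /p/, so it assimilates in place to [m]. /suanbovonped/ → suambovomped.
Rule 3 (final devoicing): /d/ is a voiced stop in word-final position, so it devoices to [t]. /suambovomped/ → suambovompet.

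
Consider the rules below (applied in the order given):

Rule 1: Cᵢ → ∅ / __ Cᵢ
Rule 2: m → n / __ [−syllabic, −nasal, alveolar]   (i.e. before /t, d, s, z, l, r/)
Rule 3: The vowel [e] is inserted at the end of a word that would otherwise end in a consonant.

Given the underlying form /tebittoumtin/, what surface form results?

Rule 1 (degemination): /tt/ is a geminate; the first /t/ deletes. /tebittoumtin/ → tebitoumtin.
Rule 2 (nasal place assimilation): /m/ precedes the alveolar consonant /t/, so it assimilates in place to [n]. /tebitoumtin/ → tebitountin.
Rule 3 (final e-epenthesis): the form ends in the consonant /n/, so [e] is inserted word-finally. /tebitountin/ → tebitountine.

tebitountine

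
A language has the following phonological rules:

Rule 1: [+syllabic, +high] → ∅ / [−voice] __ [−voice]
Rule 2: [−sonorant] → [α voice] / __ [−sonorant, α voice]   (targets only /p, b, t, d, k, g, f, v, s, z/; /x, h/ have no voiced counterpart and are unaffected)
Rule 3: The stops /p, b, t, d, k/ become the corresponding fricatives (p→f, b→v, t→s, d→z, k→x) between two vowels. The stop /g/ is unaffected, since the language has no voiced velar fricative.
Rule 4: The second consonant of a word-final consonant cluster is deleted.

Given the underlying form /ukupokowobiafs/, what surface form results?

Rule 1 (high vowel syncope): /u/ is a high vowel flanked by voiceless consonants /k/ and /p/, so it deletes. /ukupokowobiafs/ → ukpokowobiafs.
Rule 2 (regressive voicing assimilation): no segment meets the environment; /ukpokowobiafs/ is unchanged.
Rule 3 (intervocalic spirantization): /k/ is a stop between vowels /o/ and /o/, so it spirantizes to the fricative [x]. /b/ is a stop between vowels /o/ and /i/, so it spirantizes to the fricative [v]. /ukpokowobiafs/ → ukpoxowoviafs.
Rule 4 (final cluster simplification): /s/ is the second consonant of a word-final cluster /fs/, so it deletes. /ukpoxowoviafs/ → ukpoxowoviaf.

ukpoxowoviaf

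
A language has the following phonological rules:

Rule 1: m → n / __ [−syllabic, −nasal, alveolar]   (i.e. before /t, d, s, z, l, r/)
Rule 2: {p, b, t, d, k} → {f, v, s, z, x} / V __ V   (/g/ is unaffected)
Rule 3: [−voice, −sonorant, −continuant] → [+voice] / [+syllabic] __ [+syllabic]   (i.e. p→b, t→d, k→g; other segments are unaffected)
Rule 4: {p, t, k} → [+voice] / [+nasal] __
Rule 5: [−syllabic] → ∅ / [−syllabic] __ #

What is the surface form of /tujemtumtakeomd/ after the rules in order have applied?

Rule 1 (nasal place assimilation): /m/ precedes the alveolar consonant /t/, so it assimilates in place to [n]. /m/ precedes the alveolar consonant /t/, so it assimilates in place to [n]. /m/ precedes the alveolar consonant /d/, so it assimilates in place to [n]. /tujemtumtakeomd/ → tujentuntakeond.
Rule 2 (intervocalic spirantization): /k/ is a stop between vowels /a/ and /e/, so it spirantizes to the fricative [x]. /tujentuntakeond/ → tujentuntaxeond.
Rule 3 (intervocalic voicing): no segment meets the environment; /tujentuntaxeond/ is unchanged.
Rule 4 (post-nasal voicing): /t/ is a voiceless stop immediately after the nasal /n/, so it voices to [d]. /t/ is a voiceless stop immediately after the nasal /n/, so it voices to [d]. /tujentuntaxeond/ → tujendundaxeond.
Rule 5 (final cluster simplification): /d/ is the second consonant of a word-final cluster /nd/, so it deletes. /tujendundaxeond/ → tujendundaxeon.

tujendundaxeon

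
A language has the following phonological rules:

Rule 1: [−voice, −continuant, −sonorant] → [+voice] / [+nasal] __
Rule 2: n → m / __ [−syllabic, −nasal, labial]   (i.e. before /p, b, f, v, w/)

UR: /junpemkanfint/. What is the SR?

Rule 1 (post-nasal voicing): /p/ is a voiceless stop immediately after the nasal /n/, so it voices to [b]. /k/ is a voiceless stop immediately after the nasal /m/, so it voices to [g]. /t/ is a voiceless stop immediately after the nasal /n/, so it voices to [d]. /junpemkanfint/ → junbemganfind.
Rule 2 (nasal place assimilation): /n/ precedes the labial consonant /b/, so it assimilates in place to [m]. /n/ precedes the labial consonant /f/, so it assimilates in place to [m]. /junbemganfind/ → jumbemgamfind.

jumbemgamfind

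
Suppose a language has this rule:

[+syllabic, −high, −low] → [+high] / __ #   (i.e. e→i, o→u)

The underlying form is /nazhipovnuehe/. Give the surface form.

/e/ is a mid vowel in word-final position, so it raises to [i].
The other instances of /o/, /e/ do not occur in the required environment and remain unchanged.
Surface form: [nazhipovnuehi].

nazhipovnuehi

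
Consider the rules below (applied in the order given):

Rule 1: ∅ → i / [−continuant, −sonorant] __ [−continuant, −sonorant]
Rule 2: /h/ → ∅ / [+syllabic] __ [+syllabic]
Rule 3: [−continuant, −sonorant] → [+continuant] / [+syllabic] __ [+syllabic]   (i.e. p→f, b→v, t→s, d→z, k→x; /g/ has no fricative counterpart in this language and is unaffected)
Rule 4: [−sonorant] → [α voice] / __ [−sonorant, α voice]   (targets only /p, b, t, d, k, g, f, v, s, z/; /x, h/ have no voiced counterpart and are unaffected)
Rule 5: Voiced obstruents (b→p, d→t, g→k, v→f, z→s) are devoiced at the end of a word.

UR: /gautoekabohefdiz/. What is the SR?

gausoexavoevdis

Rule 1 (stop-cluster i-epenthesis): no segment meets the environment; /gautoekabohefdiz/ is unchanged.
Rule 2 (intervocalic h-deletion): /h/ occurs between vowels /o/ and /e/, so it deletes. /gautoekabohefdiz/ → gautoekaboefdiz.
Rule 3 (intervocalic spirantization): /t/ is a stop between vowels /u/ and /o/, so it spirantizes to the fricative [s]. /k/ is a stop between vowels /e/ and /a/, so it spirantizes to the fricative [x]. /b/ is a stop between vowels /a/ and /o/, so it spirantizes to the fricative [v]. /gautoekaboefdiz/ → gausoexavoefdiz.
Rule 4 (regressive voicing assimilation): /f/ precedes the voiced obstruent /d/, so it voices to [v] by assimilation. /gausoexavoefdiz/ → gausoexavoevdiz.
Rule 5 (final devoicing): /z/ is a voiced obstruent in word-final position, so it devoices to [s]. /gausoexavoevdiz/ → gausoexavoevdis.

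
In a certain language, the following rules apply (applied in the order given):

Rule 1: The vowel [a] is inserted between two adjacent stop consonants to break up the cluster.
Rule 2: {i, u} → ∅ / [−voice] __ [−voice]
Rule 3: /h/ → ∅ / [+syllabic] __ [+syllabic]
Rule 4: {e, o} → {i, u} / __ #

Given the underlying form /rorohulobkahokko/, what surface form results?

Rule 1 (stop-cluster a-epenthesis): /b/ and /k/ form a stop–stop cluster, so [a] is inserted between them. /k/ and /k/ form a stop–stop cluster, so [a] is inserted between them. /rorohulobkahokko/ → rorohulobakahokako.
Rule 2 (high vowel syncope): no segment meets the environment; /rorohulobakahokako/ is unchanged.
Rule 3 (intervocalic h-deletion): /h/ occurs between vowels /o/ and /u/, so it deletes. /h/ occurs between vowels /a/ and /o/, so it deletes. /rorohulobakahokako/ → roroulobakaokako.
Rule 4 (final vowel raising): /o/ is a mid vowel in word-final position, so it raises to [u]. /roroulobakaokako/ → roroulobakaokaku.

roroulobakaokaku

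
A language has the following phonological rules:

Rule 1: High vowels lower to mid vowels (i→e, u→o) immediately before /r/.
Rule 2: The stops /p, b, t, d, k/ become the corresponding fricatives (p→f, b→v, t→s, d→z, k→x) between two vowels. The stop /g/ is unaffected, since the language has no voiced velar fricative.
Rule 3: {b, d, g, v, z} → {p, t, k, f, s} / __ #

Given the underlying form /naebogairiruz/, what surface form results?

Rule 1 (pre-rhotic lowering): /i/ is a high vowel immediately before /r/, so it lowers to [e]. /i/ is a high vowel immediately before /r/, so it lowers to [e]. /naebogairiruz/ → naebogaereruz.
Rule 2 (intervocalic spirantization): /b/ is a stop between vowels /e/ and /o/, so it spirantizes to the fricative [v]. /naebogaereruz/ → naevogaereruz.
Rule 3 (final devoicing): /z/ is a voiced obstruent in word-final position, so it devoices to [s]. /naevogaereruz/ → naevogaererus.

naevogaererus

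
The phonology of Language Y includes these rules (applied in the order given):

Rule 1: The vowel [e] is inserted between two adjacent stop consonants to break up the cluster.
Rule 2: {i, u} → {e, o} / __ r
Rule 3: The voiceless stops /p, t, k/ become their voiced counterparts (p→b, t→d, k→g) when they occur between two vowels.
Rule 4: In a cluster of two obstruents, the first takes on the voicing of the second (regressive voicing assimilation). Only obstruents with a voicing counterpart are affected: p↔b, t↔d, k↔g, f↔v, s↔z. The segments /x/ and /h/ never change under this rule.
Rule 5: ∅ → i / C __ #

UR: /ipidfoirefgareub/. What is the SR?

ibitfoerevgareubi

Rule 1 (stop-cluster e-epenthesis): no segment meets the environment; /ipidfoirefgareub/ is unchanged.
Rule 2 (pre-rhotic lowering): /i/ is a high vowel immediately before /r/, so it lowers to [e]. /ipidfoirefgareub/ → ipidfoerefgareub.
Rule 3 (intervocalic voicing): /p/ is a voiceless stop between vowels /i/ and /i/, so it voices to [b]. /ipidfoerefgareub/ → ibidfoerefgareub.
Rule 4 (regressive voicing assimilation): /d/ precedes the voiceless obstruent /f/, so it devoices to [t] by assimilation. /f/ precedes the voiced obstruent /g/, so it voices to [v] by assimilation. /ibidfoerefgareub/ → ibitfoerevgareub.
Rule 5 (final i-epenthesis): the form ends in the consonant /b/, so [i] is inserted word-finally. /ibitfoerevgareub/ → ibitfoerevgareubi.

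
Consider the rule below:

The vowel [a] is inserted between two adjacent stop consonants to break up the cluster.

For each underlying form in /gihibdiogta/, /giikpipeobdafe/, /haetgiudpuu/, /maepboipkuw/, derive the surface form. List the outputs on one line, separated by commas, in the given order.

/gihibdiogta/: /b/ and /d/ form a stop–stop cluster, so [a] is inserted between them. /g/ and /t/ form a stop–stop cluster, so [a] is inserted between them. → [gihibadiogata].
/giikpipeobdafe/: /k/ and /p/ form a stop–stop cluster, so [a] is inserted between them. /b/ and /d/ form a stop–stop cluster, so [a] is inserted between them. → [giikapipeobadafe].
/haetgiudpuu/: /t/ and /g/ form a stop–stop cluster, so [a] is inserted between them. /d/ and /p/ form a stop–stop cluster, so [a] is inserted between them. → [haetagiudapuu].
/maepboipkuw/: /p/ and /b/ form a stop–stop cluster, so [a] is inserted between them. /p/ and /k/ form a stop–stop cluster, so [a] is inserted between them. → [maepaboipakuw].

gihibadiogata, giikapipeobadafe, haetagiudapuu, maepaboipakuw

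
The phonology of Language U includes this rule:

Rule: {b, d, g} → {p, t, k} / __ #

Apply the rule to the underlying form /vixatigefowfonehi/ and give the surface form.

vixatigefowfonehi

No segment of /vixatigefowfonehi/ meets the structural description of the rule, so the form surfaces unchanged.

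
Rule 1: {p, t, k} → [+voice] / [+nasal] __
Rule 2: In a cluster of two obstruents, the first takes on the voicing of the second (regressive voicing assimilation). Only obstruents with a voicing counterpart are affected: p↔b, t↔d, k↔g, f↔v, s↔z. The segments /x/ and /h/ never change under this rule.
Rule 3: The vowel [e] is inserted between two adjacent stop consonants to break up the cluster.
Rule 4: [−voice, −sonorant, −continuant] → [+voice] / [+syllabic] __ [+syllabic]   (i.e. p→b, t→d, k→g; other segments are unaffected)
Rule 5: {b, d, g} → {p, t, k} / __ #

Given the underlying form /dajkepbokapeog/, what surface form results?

dajkebebogabeok

Rule 1 (post-nasal voicing): no segment meets the environment; /dajkepbokapeog/ is unchanged.
Rule 2 (regressive voicing assimilation): /p/ precedes the voiced obstruent /b/, so it voices to [b] by assimilation. /dajkepbokapeog/ → dajkebbokapeog.
Rule 3 (stop-cluster e-epenthesis): /b/ and /b/ form a stop–stop cluster, so [e] is inserted between them. /dajkebbokapeog/ → dajkebebokapeog.
Rule 4 (intervocalic voicing): /k/ is a voiceless stop between vowels /o/ and /a/, so it voices to [g]. /p/ is a voiceless stop between vowels /a/ and /e/, so it voices to [b]. /dajkebebokapeog/ → dajkebebogabeog.
Rule 5 (final devoicing): /g/ is a voiced stop in word-final position, so it devoices to [k]. /dajkebebogabeog/ → dajkebebogabeok.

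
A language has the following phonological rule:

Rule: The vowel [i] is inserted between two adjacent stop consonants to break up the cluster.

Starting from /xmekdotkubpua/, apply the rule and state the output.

xmekidotikubipua

/k/ and /d/ form a stop–stop cluster, so [i] is inserted between them.
/t/ and /k/ form a stop–stop cluster, so [i] is inserted between them.
/b/ and /p/ form a stop–stop cluster, so [i] is inserted between them.
Surface form: [xmekidotikubipua].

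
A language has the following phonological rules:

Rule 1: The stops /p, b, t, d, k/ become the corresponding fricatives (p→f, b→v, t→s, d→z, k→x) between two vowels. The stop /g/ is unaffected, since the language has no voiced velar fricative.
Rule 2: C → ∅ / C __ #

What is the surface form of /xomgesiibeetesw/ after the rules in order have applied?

Rule 1 (intervocalic spirantization): /b/ is a stop between vowels /i/ and /e/, so it spirantizes to the fricative [v]. /t/ is a stop between vowels /e/ and /e/, so it spirantizes to the fricative [s]. /xomgesiibeetesw/ → xomgesiiveesesw.
Rule 2 (final cluster simplification): /w/ is the second consonant of a word-final cluster /sw/, so it deletes. /xomgesiiveesesw/ → xomgesiiveeses.

xomgesiiveeses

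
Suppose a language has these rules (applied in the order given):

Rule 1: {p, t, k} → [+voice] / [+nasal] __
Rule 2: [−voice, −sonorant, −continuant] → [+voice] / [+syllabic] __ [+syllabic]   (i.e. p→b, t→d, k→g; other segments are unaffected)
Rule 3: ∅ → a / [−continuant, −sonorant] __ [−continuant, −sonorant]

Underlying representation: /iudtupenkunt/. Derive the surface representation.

Rule 1 (post-nasal voicing): /k/ is a voiceless stop immediately after the nasal /n/, so it voices to [g]. /t/ is a voiceless stop immediately after the nasal /n/, so it voices to [d]. /iudtupenkunt/ → iudtupengund.
Rule 2 (intervocalic voicing): /p/ is a voiceless stop between vowels /u/ and /e/, so it voices to [b]. /iudtupengund/ → iudtubengund.
Rule 3 (stop-cluster a-epenthesis): /d/ and /t/ form a stop–stop cluster, so [a] is inserted between them. /iudtubengund/ → iudatubengund.

iudatubengund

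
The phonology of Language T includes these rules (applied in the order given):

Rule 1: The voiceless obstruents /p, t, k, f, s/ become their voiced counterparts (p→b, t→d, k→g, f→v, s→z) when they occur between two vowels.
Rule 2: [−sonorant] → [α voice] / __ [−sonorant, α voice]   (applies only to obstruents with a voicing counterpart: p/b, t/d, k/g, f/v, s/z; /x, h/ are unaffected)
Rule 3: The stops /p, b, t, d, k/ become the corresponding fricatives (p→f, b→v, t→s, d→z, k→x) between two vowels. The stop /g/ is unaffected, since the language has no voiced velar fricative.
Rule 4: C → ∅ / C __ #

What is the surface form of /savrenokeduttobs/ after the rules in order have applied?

Rule 1 (intervocalic voicing): /k/ is a voiceless obstruent between vowels /o/ and /e/, so it voices to [g]. /savrenokeduttobs/ → savrenogeduttobs.
Rule 2 (regressive voicing assimilation): /b/ precedes the voiceless obstruent /s/, so it devoices to [p] by assimilation. /savrenogeduttobs/ → savrenogeduttops.
Rule 3 (intervocalic spirantization): /d/ is a stop between vowels /e/ and /u/, so it spirantizes to the fricative [z]. /savrenogeduttops/ → savrenogezuttops.
Rule 4 (final cluster simplification): /s/ is the second consonant of a word-final cluster /ps/, so it deletes. /savrenogezuttops/ → savrenogezuttop.

savrenogezuttop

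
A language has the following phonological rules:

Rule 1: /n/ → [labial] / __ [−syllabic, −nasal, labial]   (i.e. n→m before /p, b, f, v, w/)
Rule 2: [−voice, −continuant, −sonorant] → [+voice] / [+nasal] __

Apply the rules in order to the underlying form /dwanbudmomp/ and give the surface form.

dwambudmomb

Rule 1 (nasal place assimilation): /n/ precedes the labial consonant /b/, so it assimilates in place to [m]. /dwanbudmomp/ → dwambudmomp.
Rule 2 (post-nasal voicing): /p/ is a voiceless stop immediately after the nasal /m/, so it voices to [b]. /dwambudmomp/ → dwambudmomb.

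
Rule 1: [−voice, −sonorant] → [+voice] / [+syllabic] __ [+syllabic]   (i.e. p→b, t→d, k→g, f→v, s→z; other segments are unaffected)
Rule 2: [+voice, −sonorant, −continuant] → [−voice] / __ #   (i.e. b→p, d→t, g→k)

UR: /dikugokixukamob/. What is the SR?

Rule 1 (intervocalic voicing): /k/ is a voiceless obstruent between vowels /i/ and /u/, so it voices to [g]. /k/ is a voiceless obstruent between vowels /o/ and /i/, so it voices to [g]. /k/ is a voiceless obstruent between vowels /u/ and /a/, so it voices to [g]. /dikugokixukamob/ → digugogixugamob.
Rule 2 (final devoicing): /b/ is a voiced stop in word-final position, so it devoices to [p]. /digugogixugamob/ → digugogixugamop.

digugogixugamop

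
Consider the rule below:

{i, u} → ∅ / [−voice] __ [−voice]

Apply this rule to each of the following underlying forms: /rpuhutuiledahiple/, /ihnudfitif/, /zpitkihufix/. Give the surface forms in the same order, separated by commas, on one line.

rphtuiledahple, ihnudftf, zptkhfx

/rpuhutuiledahiple/: /u/ is a high vowel flanked by voiceless consonants /p/ and /h/, so it deletes. /u/ is a high vowel flanked by voiceless consonants /h/ and /t/, so it deletes. /i/ is a high vowel flanked by voiceless consonants /h/ and /p/, so it deletes. → [rphtuiledahple].
/ihnudfitif/: /i/ is a high vowel flanked by voiceless consonants /f/ and /t/, so it deletes. /i/ is a high vowel flanked by voiceless consonants /t/ and /f/, so it deletes. → [ihnudftf].
/zpitkihufix/: /i/ is a high vowel flanked by voiceless consonants /p/ and /t/, so it deletes. /i/ is a high vowel flanked by voiceless consonants /k/ and /h/, so it deletes. /u/ is a high vowel flanked by voiceless consonants /h/ and /f/, so it deletes. /i/ is a high vowel flanked by voiceless consonants /f/ and /x/, so it deletes. → [zptkhfx].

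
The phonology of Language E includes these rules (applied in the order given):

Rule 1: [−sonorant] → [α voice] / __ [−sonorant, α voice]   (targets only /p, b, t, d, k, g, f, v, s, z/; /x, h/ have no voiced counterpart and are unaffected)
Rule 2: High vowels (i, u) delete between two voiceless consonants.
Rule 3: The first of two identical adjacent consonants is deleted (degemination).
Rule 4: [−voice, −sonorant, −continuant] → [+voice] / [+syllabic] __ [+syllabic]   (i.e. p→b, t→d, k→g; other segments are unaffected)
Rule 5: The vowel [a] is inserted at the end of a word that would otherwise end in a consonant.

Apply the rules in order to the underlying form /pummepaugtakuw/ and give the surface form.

Rule 1 (regressive voicing assimilation): /g/ precedes the voiceless obstruent /t/, so it devoices to [k] by assimilation. /pummepaugtakuw/ → pummepauktakuw.
Rule 2 (high vowel syncope): no segment meets the environment; /pummepauktakuw/ is unchanged.
Rule 3 (degemination): /mm/ is a geminate; the first /m/ deletes. /pummepauktakuw/ → pumepauktakuw.
Rule 4 (intervocalic voicing): /p/ is a voiceless stop between vowels /e/ and /a/, so it voices to [b]. /k/ is a voiceless stop between vowels /a/ and /u/, so it voices to [g]. /pumepauktakuw/ → pumebauktaguw.
Rule 5 (final a-epenthesis): the form ends in the consonant /w/, so [a] is inserted word-finally. /pumebauktaguw/ → pumebauktaguwa.

pumebauktaguwa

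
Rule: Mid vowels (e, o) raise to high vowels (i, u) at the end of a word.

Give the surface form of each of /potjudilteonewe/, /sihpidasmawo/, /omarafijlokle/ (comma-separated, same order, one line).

potjudilteonewi, sihpidasmawu, omarafijlokli

/potjudilteonewe/: /e/ is a mid vowel in word-final position, so it raises to [i]. → [potjudilteonewi].
/sihpidasmawo/: /o/ is a mid vowel in word-final position, so it raises to [u]. → [sihpidasmawu].
/omarafijlokle/: /e/ is a mid vowel in word-final position, so it raises to [i]. → [omarafijlokli].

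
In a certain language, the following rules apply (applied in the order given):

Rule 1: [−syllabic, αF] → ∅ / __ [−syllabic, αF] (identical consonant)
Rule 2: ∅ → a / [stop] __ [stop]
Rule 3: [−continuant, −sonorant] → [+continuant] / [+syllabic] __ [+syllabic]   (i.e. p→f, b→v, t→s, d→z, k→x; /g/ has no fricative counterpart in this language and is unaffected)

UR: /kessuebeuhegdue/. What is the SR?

Rule 1 (degemination): /ss/ is a geminate; the first /s/ deletes. /kessuebeuhegdue/ → kesuebeuhegdue.
Rule 2 (stop-cluster a-epenthesis): /g/ and /d/ form a stop–stop cluster, so [a] is inserted between them. /kesuebeuhegdue/ → kesuebeuhegadue.
Rule 3 (intervocalic spirantization): /b/ is a stop between vowels /e/ and /e/, so it spirantizes to the fricative [v]. /d/ is a stop between vowels /a/ and /u/, so it spirantizes to the fricative [z]. /kesuebeuhegadue/ → kesueveuhegazue.

kesueveuhegazue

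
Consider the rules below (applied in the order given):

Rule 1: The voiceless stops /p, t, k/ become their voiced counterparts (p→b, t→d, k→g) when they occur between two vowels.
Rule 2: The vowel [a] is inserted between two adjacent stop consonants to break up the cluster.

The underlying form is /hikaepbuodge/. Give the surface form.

Rule 1 (intervocalic voicing): /k/ is a voiceless stop between vowels /i/ and /a/, so it voices to [g]. /hikaepbuodge/ → higaepbuodge.
Rule 2 (stop-cluster a-epenthesis): /p/ and /b/ form a stop–stop cluster, so [a] is inserted between them. /d/ and /g/ form a stop–stop cluster, so [a] is inserted between them. /higaepbuodge/ → higaepabuodage.

higaepabuodage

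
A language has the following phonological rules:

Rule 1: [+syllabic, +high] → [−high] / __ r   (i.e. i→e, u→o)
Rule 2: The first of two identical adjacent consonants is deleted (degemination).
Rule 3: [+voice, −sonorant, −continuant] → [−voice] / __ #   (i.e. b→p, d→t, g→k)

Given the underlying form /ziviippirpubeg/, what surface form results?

ziviiperpubek

Rule 1 (pre-rhotic lowering): /i/ is a high vowel immediately before /r/, so it lowers to [e]. /ziviippirpubeg/ → ziviipperpubeg.
Rule 2 (degemination): /pp/ is a geminate; the first /p/ deletes. /ziviipperpubeg/ → ziviiperpubeg.
Rule 3 (final devoicing): /g/ is a voiced stop in word-final position, so it devoices to [k]. /ziviiperpubeg/ → ziviiperpubek.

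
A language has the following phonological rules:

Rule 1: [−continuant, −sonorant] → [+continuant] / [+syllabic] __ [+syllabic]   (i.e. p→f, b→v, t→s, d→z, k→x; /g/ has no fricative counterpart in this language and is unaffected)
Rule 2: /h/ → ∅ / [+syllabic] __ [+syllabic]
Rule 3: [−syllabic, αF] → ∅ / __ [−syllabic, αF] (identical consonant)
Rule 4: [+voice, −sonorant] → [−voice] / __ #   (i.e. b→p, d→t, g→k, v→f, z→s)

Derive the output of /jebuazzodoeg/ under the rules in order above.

jevuazozoek

Rule 1 (intervocalic spirantization): /b/ is a stop between vowels /e/ and /u/, so it spirantizes to the fricative [v]. /d/ is a stop between vowels /o/ and /o/, so it spirantizes to the fricative [z]. /jebuazzodoeg/ → jevuazzozoeg.
Rule 2 (intervocalic h-deletion): no segment meets the environment; /jevuazzozoeg/ is unchanged.
Rule 3 (degemination): /zz/ is a geminate; the first /z/ deletes. /jevuazzozoeg/ → jevuazozoeg.
Rule 4 (final devoicing): /g/ is a voiced obstruent in word-final position, so it devoices to [k]. /jevuazozoeg/ → jevuazozoek.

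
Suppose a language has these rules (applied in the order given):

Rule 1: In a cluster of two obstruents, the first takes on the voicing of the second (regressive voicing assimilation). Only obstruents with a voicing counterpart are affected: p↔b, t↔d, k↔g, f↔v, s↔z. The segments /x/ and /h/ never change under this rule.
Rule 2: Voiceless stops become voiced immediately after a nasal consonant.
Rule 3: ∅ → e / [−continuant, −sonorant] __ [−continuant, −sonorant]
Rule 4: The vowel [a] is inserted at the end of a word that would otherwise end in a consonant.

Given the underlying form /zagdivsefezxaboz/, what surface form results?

zagedifsefesxaboza

Rule 1 (regressive voicing assimilation): /v/ precedes the voiceless obstruent /s/, so it devoices to [f] by assimilation. /z/ precedes the voiceless obstruent /x/, so it devoices to [s] by assimilation. /zagdivsefezxaboz/ → zagdifsefesxaboz.
Rule 2 (post-nasal voicing): no segment meets the environment; /zagdifsefesxaboz/ is unchanged.
Rule 3 (stop-cluster e-epenthesis): /g/ and /d/ form a stop–stop cluster, so [e] is inserted between them. /zagdifsefesxaboz/ → zagedifsefesxaboz.
Rule 4 (final a-epenthesis): the form ends in the consonant /z/, so [a] is inserted word-finally. /zagedifsefesxaboz/ → zagedifsefesxaboza.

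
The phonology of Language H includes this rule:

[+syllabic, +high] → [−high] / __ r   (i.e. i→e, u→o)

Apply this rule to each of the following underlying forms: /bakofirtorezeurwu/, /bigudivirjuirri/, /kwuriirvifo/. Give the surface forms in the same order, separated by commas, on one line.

bakofertorezeorwu, bigudiverjuerri, kworiervifo

/bakofirtorezeurwu/: /i/ is a high vowel immediately before /r/, so it lowers to [e]. /u/ is a high vowel immediately before /r/, so it lowers to [o]. → [bakofertorezeorwu].
/bigudivirjuirri/: /i/ is a high vowel immediately before /r/, so it lowers to [e]. /i/ is a high vowel immediately before /r/, so it lowers to [e]. → [bigudiverjuerri].
/kwuriirvifo/: /u/ is a high vowel immediately before /r/, so it lowers to [o]. /i/ is a high vowel immediately before /r/, so it lowers to [e]. → [kworiervifo].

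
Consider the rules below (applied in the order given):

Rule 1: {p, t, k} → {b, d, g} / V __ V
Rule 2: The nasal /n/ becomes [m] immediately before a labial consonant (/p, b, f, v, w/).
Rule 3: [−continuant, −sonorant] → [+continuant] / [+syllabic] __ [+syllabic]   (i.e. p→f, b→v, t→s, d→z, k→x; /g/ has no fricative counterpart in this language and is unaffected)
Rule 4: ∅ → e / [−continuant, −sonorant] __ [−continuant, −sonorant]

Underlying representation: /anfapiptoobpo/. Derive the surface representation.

amfavipetoobepo

Rule 1 (intervocalic voicing): /p/ is a voiceless stop between vowels /a/ and /i/, so it voices to [b]. /anfapiptoobpo/ → anfabiptoobpo.
Rule 2 (nasal place assimilation): /n/ precedes the labial consonant /f/, so it assimilates in place to [m]. /anfabiptoobpo/ → amfabiptoobpo.
Rule 3 (intervocalic spirantization): /b/ is a stop between vowels /a/ and /i/, so it spirantizes to the fricative [v]. /amfabiptoobpo/ → amfaviptoobpo.
Rule 4 (stop-cluster e-epenthesis): /p/ and /t/ form a stop–stop cluster, so [e] is inserted between them. /b/ and /p/ form a stop–stop cluster, so [e] is inserted between them. /amfaviptoobpo/ → amfavipetoobepo.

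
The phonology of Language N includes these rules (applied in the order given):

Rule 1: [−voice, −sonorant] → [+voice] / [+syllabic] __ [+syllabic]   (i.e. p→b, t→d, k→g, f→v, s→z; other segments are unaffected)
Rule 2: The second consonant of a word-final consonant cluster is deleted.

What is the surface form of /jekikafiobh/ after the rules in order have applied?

Rule 1 (intervocalic voicing): /k/ is a voiceless obstruent between vowels /e/ and /i/, so it voices to [g]. /k/ is a voiceless obstruent between vowels /i/ and /a/, so it voices to [g]. /f/ is a voiceless obstruent between vowels /a/ and /i/, so it voices to [v]. /jekikafiobh/ → jegigaviobh.
Rule 2 (final cluster simplification): /h/ is the second consonant of a word-final cluster /bh/, so it deletes. /jegigaviobh/ → jegigaviob.

jegigaviob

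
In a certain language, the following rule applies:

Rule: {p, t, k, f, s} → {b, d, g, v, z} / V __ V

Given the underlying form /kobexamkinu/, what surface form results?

kobexamkinu

No segment of /kobexamkinu/ meets the structural description of the rule, so the form surfaces unchanged.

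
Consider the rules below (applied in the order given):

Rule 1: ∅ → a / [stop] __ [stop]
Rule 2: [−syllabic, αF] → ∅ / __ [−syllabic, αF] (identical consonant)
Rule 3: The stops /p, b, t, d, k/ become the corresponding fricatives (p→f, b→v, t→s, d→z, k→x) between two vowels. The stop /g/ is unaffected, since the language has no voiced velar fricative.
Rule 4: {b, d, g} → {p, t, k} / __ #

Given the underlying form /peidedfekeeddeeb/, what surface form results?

peizedfexeezazeep

Rule 1 (stop-cluster a-epenthesis): /d/ and /d/ form a stop–stop cluster, so [a] is inserted between them. /peidedfekeeddeeb/ → peidedfekeedadeeb.
Rule 2 (degemination): no segment meets the environment; /peidedfekeedadeeb/ is unchanged.
Rule 3 (intervocalic spirantization): /d/ is a stop between vowels /i/ and /e/, so it spirantizes to the fricative [z]. /k/ is a stop between vowels /e/ and /e/, so it spirantizes to the fricative [x]. /d/ is a stop between vowels /e/ and /a/, so it spirantizes to the fricative [z]. /d/ is a stop between vowels /a/ and /e/, so it spirantizes to the fricative [z]. /peidedfekeedadeeb/ → peizedfexeezazeeb.
Rule 4 (final devoicing): /b/ is a voiced stop in word-final position, so it devoices to [p]. /peizedfexeezazeeb/ → peizedfexeezazeep.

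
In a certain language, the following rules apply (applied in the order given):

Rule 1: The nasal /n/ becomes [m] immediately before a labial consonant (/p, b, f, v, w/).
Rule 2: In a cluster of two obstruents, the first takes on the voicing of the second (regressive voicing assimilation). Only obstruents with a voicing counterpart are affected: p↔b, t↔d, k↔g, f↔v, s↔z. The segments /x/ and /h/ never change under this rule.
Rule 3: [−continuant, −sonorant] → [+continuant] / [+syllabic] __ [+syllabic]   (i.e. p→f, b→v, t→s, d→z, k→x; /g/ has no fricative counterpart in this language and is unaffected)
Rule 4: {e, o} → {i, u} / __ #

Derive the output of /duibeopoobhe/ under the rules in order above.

duiveofoophi

Rule 1 (nasal place assimilation): no segment meets the environment; /duibeopoobhe/ is unchanged.
Rule 2 (regressive voicing assimilation): /b/ precedes the voiceless obstruent /h/, so it devoices to [p] by assimilation. /duibeopoobhe/ → duibeopoophe.
Rule 3 (intervocalic spirantization): /b/ is a stop between vowels /i/ and /e/, so it spirantizes to the fricative [v]. /p/ is a stop between vowels /o/ and /o/, so it spirantizes to the fricative [f]. /duibeopoophe/ → duiveofoophe.
Rule 4 (final vowel raising): /e/ is a mid vowel in word-final position, so it raises to [i]. /duiveofoophe/ → duiveofoophi.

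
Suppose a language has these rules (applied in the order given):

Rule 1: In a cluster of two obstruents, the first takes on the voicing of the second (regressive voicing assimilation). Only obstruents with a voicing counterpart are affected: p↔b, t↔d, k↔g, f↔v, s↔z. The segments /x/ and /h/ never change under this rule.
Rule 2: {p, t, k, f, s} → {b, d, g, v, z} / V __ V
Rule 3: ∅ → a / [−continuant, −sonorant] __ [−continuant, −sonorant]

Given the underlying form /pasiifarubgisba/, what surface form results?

paziivarubagizba

Rule 1 (regressive voicing assimilation): /s/ precedes the voiced obstruent /b/, so it voices to [z] by assimilation. /pasiifarubgisba/ → pasiifarubgizba.
Rule 2 (intervocalic voicing): /s/ is a voiceless obstruent between vowels /a/ and /i/, so it voices to [z]. /f/ is a voiceless obstruent between vowels /i/ and /a/, so it voices to [v]. /pasiifarubgizba/ → paziivarubgizba.
Rule 3 (stop-cluster a-epenthesis): /b/ and /g/ form a stop–stop cluster, so [a] is inserted between them. /paziivarubgizba/ → paziivarubagizba.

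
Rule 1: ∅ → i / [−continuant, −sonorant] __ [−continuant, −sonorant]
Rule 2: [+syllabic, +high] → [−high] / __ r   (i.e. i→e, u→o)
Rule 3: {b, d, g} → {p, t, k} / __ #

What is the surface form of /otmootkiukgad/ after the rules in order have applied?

otmootikiukigat

Rule 1 (stop-cluster i-epenthesis): /t/ and /k/ form a stop–stop cluster, so [i] is inserted between them. /k/ and /g/ form a stop–stop cluster, so [i] is inserted between them. /otmootkiukgad/ → otmootikiukigad.
Rule 2 (pre-rhotic lowering): no segment meets the environment; /otmootikiukigad/ is unchanged.
Rule 3 (final devoicing): /d/ is a voiced stop in word-final position, so it devoices to [t]. /otmootikiukigad/ → otmootikiukigat.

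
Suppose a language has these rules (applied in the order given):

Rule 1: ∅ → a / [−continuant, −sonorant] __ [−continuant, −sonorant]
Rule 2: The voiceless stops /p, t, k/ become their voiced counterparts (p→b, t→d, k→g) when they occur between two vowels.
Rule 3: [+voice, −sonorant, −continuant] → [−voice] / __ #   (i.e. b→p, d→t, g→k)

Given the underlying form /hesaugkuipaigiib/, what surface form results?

Rule 1 (stop-cluster a-epenthesis): /g/ and /k/ form a stop–stop cluster, so [a] is inserted between them. /hesaugkuipaigiib/ → hesaugakuipaigiib.
Rule 2 (intervocalic voicing): /k/ is a voiceless stop between vowels /a/ and /u/, so it voices to [g]. /p/ is a voiceless stop between vowels /i/ and /a/, so it voices to [b]. /hesaugakuipaigiib/ → hesaugaguibaigiib.
Rule 3 (final devoicing): /b/ is a voiced stop in word-final position, so it devoices to [p]. /hesaugaguibaigiib/ → hesaugaguibaigiip.

hesaugaguibaigiip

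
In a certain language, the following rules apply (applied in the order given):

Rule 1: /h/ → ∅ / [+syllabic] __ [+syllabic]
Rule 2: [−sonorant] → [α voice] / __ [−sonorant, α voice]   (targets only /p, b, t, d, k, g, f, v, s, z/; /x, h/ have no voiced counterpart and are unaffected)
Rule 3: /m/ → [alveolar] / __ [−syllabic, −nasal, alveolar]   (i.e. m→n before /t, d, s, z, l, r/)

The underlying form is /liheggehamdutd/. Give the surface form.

lieggeandudd

Rule 1 (intervocalic h-deletion): /h/ occurs between vowels /i/ and /e/, so it deletes. /h/ occurs between vowels /e/ and /a/, so it deletes. /liheggehamdutd/ → lieggeamdutd.
Rule 2 (regressive voicing assimilation): /t/ precedes the voiced obstruent /d/, so it voices to [d] by assimilation. /lieggeamdutd/ → lieggeamdudd.
Rule 3 (nasal place assimilation): /m/ precedes the alveolar consonant /d/, so it assimilates in place to [n]. /lieggeamdudd/ → lieggeandudd.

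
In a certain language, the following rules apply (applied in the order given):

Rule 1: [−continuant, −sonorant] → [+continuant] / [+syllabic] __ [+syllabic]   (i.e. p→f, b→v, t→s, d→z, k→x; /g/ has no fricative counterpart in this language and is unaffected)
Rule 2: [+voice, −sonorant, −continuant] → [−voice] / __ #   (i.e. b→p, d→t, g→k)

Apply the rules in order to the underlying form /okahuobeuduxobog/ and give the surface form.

Rule 1 (intervocalic spirantization): /k/ is a stop between vowels /o/ and /a/, so it spirantizes to the fricative [x]. /b/ is a stop between vowels /o/ and /e/, so it spirantizes to the fricative [v]. /d/ is a stop between vowels /u/ and /u/, so it spirantizes to the fricative [z]. /b/ is a stop between vowels /o/ and /o/, so it spirantizes to the fricative [v]. /okahuobeuduxobog/ → oxahuoveuzuxovog.
Rule 2 (final devoicing): /g/ is a voiced stop in word-final position, so it devoices to [k]. /oxahuoveuzuxovog/ → oxahuoveuzuxovok.

oxahuoveuzuxovok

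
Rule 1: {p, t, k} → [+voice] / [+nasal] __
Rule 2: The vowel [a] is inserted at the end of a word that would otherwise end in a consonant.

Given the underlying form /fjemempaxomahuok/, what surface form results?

fjemembaxomahuoka

Rule 1 (post-nasal voicing): /p/ is a voiceless stop immediately after the nasal /m/, so it voices to [b]. /fjemempaxomahuok/ → fjemembaxomahuok.
Rule 2 (final a-epenthesis): the form ends in the consonant /k/, so [a] is inserted word-finally. /fjemembaxomahuok/ → fjemembaxomahuoka.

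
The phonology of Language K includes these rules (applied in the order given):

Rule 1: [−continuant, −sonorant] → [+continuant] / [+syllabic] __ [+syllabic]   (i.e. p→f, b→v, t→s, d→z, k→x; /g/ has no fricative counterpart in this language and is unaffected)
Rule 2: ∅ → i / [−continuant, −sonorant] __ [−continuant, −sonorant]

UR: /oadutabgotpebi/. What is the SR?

Rule 1 (intervocalic spirantization): /d/ is a stop between vowels /a/ and /u/, so it spirantizes to the fricative [z]. /t/ is a stop between vowels /u/ and /a/, so it spirantizes to the fricative [s]. /b/ is a stop between vowels /e/ and /i/, so it spirantizes to the fricative [v]. /oadutabgotpebi/ → oazusabgotpevi.
Rule 2 (stop-cluster i-epenthesis): /b/ and /g/ form a stop–stop cluster, so [i] is inserted between them. /t/ and /p/ form a stop–stop cluster, so [i] is inserted between them. /oazusabgotpevi/ → oazusabigotipevi.

oazusabigotipevi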